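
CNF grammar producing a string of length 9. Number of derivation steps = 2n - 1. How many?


Chomsky Normal Form derivation:
String length n = 9
Each step either:
  - Splits a nonterminal into two (n-1 such steps)
  - Converts a nonterminal to terminal (n such steps)
Total = (n-1) + n = 2n - 1
= 2(9) - 1
= 18 - 1
= 17

17


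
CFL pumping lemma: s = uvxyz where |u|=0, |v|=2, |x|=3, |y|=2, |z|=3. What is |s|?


|s| = |u| + |v| + |x| + |y| + |z|
= 0 + 2 + 3 + 2 + 3
= 2 + 3 + 5
= 5 + 5
= 10

10


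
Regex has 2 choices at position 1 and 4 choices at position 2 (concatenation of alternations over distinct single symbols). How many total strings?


First group: 2 alternatives
Second group: 4 alternatives
Concatenation: each choice from group 1 pairs with each from group 2
Total = 2 x 4 = 8

8


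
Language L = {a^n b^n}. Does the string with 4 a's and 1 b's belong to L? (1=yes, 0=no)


Language requires equal numbers of a's and b's
PDA pushes for each 'a', pops for each 'b'
Number of a's = 4
Number of b's = 1
4 != 1 -> Reject

0


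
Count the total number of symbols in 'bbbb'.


String: 'bbbb'
Counting characters:
  'b' appears 4 time(s)
Total length = 0 + 4 = 4

4


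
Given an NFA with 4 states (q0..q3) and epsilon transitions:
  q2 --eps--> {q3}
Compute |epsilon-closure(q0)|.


Starting from q0
Initialize closure = {q0}
q0 has no outgoing epsilon transitions -> nothing to add
Final closure: {q0}
Size = 1

1


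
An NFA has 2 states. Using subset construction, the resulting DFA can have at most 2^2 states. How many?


NFA has 2 states
Subset construction: each DFA state = subset of NFA states
Maximum subsets = 2^2
2^2 = 4

4


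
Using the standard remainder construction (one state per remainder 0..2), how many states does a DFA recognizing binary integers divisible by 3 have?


Divisibility by 3 is tracked via the remainder mod 3: 0, 1, ..., 2
The construction assigns one state to each remainder
Number of remainders = 3

3


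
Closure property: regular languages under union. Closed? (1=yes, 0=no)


Regular languages are closed under:
- Union (DFA product construction)
- Intersection (DFA product construction)
- Complement (swap accept/reject states)
- Concatenation (NFA construction)
- Kleene star (NFA construction)
union is in this list
Therefore: closed

1


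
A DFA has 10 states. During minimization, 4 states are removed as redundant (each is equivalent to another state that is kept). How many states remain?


Original DFA: 10 states
Redundant states removed: 4
Minimized states = original - removed
= 10 - 4
= 6

6


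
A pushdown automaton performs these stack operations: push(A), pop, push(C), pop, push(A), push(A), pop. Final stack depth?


Tracing stack operations:
  push(A) -> stack = [A], depth=1
  pop -> removed A, stack = [], depth=0
  push(C) -> stack = [C], depth=1
  pop -> removed C, stack = [], depth=0
  push(A) -> stack = [A], depth=1
  push(A) -> stack = [A,A], depth=2
  pop -> removed A, stack = [A], depth=1
Final depth = 1

1


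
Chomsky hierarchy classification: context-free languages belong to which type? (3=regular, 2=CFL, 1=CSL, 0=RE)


Chomsky hierarchy levels:
  Type 3: Regular (DFA/NFA/regex)
  Type 2: Context-free (PDA)
  Type 1: Context-sensitive
  Type 0: Recursively enumerable (TM)
'context-free' corresponds to Type 2

2


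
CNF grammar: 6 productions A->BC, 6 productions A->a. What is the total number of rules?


CNF allows two rule forms:
  A -> BC (binary): 6 rules
  A -> a (terminal): 6 rules
Total = 6 + 6 = 12

12


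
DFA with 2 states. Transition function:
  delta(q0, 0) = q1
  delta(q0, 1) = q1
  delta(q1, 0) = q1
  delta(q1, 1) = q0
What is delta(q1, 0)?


Looking up transition function:
delta(q1, 0) in the table
Row: q1, Column: 0
Result: q1

q1


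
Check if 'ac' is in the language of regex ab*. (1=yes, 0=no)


Pattern: ab*
String: 'ac'
Pattern requires: exactly one 'a' followed by zero or more 'b's
First char is 'a' -> OK
Rest 'c': all b's? No
Result: 0

0


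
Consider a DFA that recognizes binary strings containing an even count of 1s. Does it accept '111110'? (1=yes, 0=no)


DFA has 2 states: q_even (start, accept=yes) and q_odd
Processing string '111110' character by character:
  Position 0: read '1', 1-count=1 -> q_odd
  Position 1: read '1', 1-count=2 -> q_even
  Position 2: read '1', 1-count=3 -> q_odd
  Position 3: read '1', 1-count=4 -> q_even
  Position 4: read '1', 1-count=5 -> q_odd
  Position 5: read '0', 1-count=5 -> q_odd (no change)
Final state: q_odd, total 1s = 5 (odd); the DFA requires an even count -> reject

0


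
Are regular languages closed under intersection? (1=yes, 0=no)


Regular languages are closed under all standard operations:
- Union: Yes (product construction)
- Intersection: Yes (product construction)
- Complement: Yes (swap accept/reject)
- Concatenation: Yes (NFA construction)
Operation: intersection -> Closed

1


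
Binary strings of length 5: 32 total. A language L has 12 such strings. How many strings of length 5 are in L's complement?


Alphabet: {0,1}
String length: 5
Total strings of length 5 = 2^5 = 32
Strings in L = 12
Complement = total - |L|
= 32 - 12
= 20

20


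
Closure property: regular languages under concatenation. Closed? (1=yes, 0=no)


Regular languages are closed under:
- Union (DFA product construction)
- Intersection (DFA product construction)
- Complement (swap accept/reject states)
- Concatenation (NFA construction)
- Kleene star (NFA construction)
concatenation is in this list
Therefore: closed

1


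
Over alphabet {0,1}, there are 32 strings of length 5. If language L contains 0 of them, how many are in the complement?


Alphabet: {0,1}
String length: 5
Total strings of length 5 = 2^5 = 32
Strings in L = 0
Complement = total - |L|
= 32 - 0
= 32

32


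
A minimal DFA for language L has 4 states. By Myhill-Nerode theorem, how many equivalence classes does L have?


Myhill-Nerode theorem:
Number of equivalence classes = number of states in minimal DFA
Minimal DFA states = 4
Therefore equivalence classes = 4

4


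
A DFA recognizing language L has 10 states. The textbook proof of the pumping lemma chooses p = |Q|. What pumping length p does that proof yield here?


Pumping lemma for regular languages (standard proof):
Take p = |Q|, the number of DFA states.
Any string of length >= |Q| passes through |Q|+1 states while reading its first |Q| symbols,
so by pigeonhole some state repeats, giving the loop that can be pumped.
Here |Q| = 10
Therefore the proof uses p = 10

10


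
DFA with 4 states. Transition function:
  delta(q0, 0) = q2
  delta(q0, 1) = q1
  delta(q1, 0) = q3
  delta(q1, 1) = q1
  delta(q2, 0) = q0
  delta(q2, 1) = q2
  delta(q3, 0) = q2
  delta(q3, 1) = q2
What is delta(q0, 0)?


Looking up transition function:
delta(q0, 0) in the table
Row: q0, Column: 0
Result: q2

q2


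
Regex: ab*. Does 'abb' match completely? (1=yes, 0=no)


Pattern: ab*
String: 'abb'
Pattern requires: exactly one 'a' followed by zero or more 'b's
First char is 'a' -> OK
Rest 'bb': all b's? Yes
Result: 1

1


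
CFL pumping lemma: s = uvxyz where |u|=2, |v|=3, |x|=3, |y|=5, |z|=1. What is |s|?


|s| = |u| + |v| + |x| + |y| + |z|
= 2 + 3 + 3 + 5 + 1
= 5 + 3 + 6
= 8 + 6
= 14

14


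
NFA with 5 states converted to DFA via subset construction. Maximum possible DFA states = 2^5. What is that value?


NFA has 5 states
Subset construction: each DFA state = subset of NFA states
Maximum subsets = 2^5
2^5 = 32

32


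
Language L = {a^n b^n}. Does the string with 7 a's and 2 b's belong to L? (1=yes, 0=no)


Language requires equal numbers of a's and b's
PDA pushes for each 'a', pops for each 'b'
Number of a's = 7
Number of b's = 2
7 != 2 -> Reject

0


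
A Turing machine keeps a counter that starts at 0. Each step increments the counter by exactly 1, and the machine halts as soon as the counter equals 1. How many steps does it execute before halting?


Counter starts at 0. Counting sequence:
  Step 1: counter = 1
Counter reached 1 -> halt
Total steps = 1

1


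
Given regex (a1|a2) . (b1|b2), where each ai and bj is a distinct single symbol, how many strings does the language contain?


First group: 2 alternatives
Second group: 2 alternatives
Concatenation: each choice from group 1 pairs with each from group 2
Total = 2 x 2 = 4

4


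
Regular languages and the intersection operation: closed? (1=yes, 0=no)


Regular languages are closed under all standard operations:
- Union: Yes (product construction)
- Intersection: Yes (product construction)
- Complement: Yes (swap accept/reject)
- Concatenation: Yes (NFA construction)
Operation: intersection -> Closed

1


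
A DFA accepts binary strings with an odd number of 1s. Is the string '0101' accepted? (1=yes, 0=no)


DFA has 2 states: q_even (start, accept=no) and q_odd
Processing string '0101' character by character:
  Position 0: read '0', 1-count=0 -> q_even (no change)
  Position 1: read '1', 1-count=1 -> q_odd
  Position 2: read '0', 1-count=1 -> q_odd (no change)
  Position 3: read '1', 1-count=2 -> q_even
Final state: q_even, total 1s = 2 (even); the DFA requires an odd count -> reject

0


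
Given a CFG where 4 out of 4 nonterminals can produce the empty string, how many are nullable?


Nonterminals: {S, A, B, C}
A nonterminal is nullable if it can derive epsilon
Counting nullable nonterminals: 4
Total nullable = 4

4


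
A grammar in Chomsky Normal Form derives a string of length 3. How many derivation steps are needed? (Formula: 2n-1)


Chomsky Normal Form derivation:
String length n = 3
Each step either:
  - Splits a nonterminal into two (n-1 such steps)
  - Converts a nonterminal to terminal (n such steps)
Total = (n-1) + n = 2n - 1
= 2(3) - 1
= 6 - 1
= 5

5


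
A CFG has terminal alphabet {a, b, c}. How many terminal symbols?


Terminal symbols: a, b, c
Counting each: a (#1), b (#2), c (#3)
Total = 3

3


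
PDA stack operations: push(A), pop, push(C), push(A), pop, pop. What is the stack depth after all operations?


Tracing stack operations:
  push(A) -> stack = [A], depth=1
  pop -> removed A, stack = [], depth=0
  push(C) -> stack = [C], depth=1
  push(A) -> stack = [C,A], depth=2
  pop -> removed A, stack = [C], depth=1
  pop -> removed C, stack = [], depth=0
Final depth = 0

0


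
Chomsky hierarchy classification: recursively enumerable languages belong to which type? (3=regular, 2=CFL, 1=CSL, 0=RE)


Chomsky hierarchy levels:
  Type 3: Regular (DFA/NFA/regex)
  Type 2: Context-free (PDA)
  Type 1: Context-sensitive
  Type 0: Recursively enumerable (TM)
'recursively enumerable' corresponds to Type 0

0


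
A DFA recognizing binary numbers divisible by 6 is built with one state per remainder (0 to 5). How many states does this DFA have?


Divisibility by 6 is tracked via the remainder mod 6: 0, 1, ..., 5
The construction assigns one state to each remainder
Number of remainders = 6

6


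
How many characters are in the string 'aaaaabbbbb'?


String: 'aaaaabbbbb'
Counting characters:
  'a' appears 5 time(s)
  'b' appears 5 time(s)
Total length = 5 + 5 = 10

10


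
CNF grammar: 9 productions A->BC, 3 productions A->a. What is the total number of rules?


CNF allows two rule forms:
  A -> BC (binary): 9 rules
  A -> a (terminal): 3 rules
Total = 9 + 3 = 12

12


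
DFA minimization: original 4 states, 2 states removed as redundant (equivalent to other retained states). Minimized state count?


Original DFA: 4 states
Redundant states removed: 2
Minimized states = original - removed
= 4 - 2
= 2

2


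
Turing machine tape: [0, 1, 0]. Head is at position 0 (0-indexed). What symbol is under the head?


Tape: [0, 1, 0]
Positions: 0 1 2
Values:    0 1 0
Head at position 0
tape[0] = 0

0


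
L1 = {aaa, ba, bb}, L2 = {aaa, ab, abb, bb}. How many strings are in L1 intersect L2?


L1 = {aaa, ba, bb}
L2 = {aaa, ab, abb, bb}
Checking each string in L1 against L2:
  'aaa': in L2? Yes
  'ba': in L2? No
  'bb': in L2? Yes
Intersection = {aaa, bb}
|L1 ∩ L2| = 2

2


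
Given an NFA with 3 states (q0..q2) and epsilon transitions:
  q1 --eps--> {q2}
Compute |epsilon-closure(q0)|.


Starting from q0
Initialize closure = {q0}
q0 has no outgoing epsilon transitions -> nothing to add
Final closure: {q0}
Size = 1

1


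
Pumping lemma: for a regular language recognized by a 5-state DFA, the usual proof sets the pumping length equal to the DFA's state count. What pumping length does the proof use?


Pumping lemma for regular languages (standard proof):
Take p = |Q|, the number of DFA states.
Any string of length >= |Q| passes through |Q|+1 states while reading its first |Q| symbols,
so by pigeonhole some state repeats, giving the loop that can be pumped.
Here |Q| = 5
Therefore the proof uses p = 5

5


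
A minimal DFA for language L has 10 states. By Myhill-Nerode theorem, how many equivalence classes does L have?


Myhill-Nerode theorem:
Number of equivalence classes = number of states in minimal DFA
Minimal DFA states = 10
Therefore equivalence classes = 10

10


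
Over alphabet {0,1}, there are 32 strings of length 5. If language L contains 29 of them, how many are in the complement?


Alphabet: {0,1}
String length: 5
Total strings of length 5 = 2^5 = 32
Strings in L = 29
Complement = total - |L|
= 32 - 29
= 3

3


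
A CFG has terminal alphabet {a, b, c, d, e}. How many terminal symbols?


Terminal symbols: a, b, c, d, e
Counting each: a (#1), b (#2), c (#3), d (#4), e (#5)
Total = 5

5


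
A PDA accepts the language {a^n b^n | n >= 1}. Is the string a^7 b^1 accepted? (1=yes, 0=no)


Language requires equal numbers of a's and b's
PDA pushes for each 'a', pops for each 'b'
Number of a's = 7
Number of b's = 1
7 != 1 -> Reject

0


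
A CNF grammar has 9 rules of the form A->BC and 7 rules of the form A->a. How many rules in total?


CNF allows two rule forms:
  A -> BC (binary): 9 rules
  A -> a (terminal): 7 rules
Total = 9 + 7 = 16

16


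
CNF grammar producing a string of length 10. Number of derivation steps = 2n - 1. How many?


Chomsky Normal Form derivation:
String length n = 10
Each step either:
  - Splits a nonterminal into two (n-1 such steps)
  - Converts a nonterminal to terminal (n such steps)
Total = (n-1) + n = 2n - 1
= 2(10) - 1
= 20 - 1
= 19

19


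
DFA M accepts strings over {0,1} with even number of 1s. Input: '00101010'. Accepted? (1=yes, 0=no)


DFA has 2 states: q_even (start, accept=yes) and q_odd
Processing string '00101010' character by character:
  Position 0: read '0', 1-count=0 -> q_even (no change)
  Position 1: read '0', 1-count=0 -> q_even (no change)
  Position 2: read '1', 1-count=1 -> q_odd
  Position 3: read '0', 1-count=1 -> q_odd (no change)
  Position 4: read '1', 1-count=2 -> q_even
  Position 5: read '0', 1-count=2 -> q_even (no change)
  Position 6: read '1', 1-count=3 -> q_odd
  Position 7: read '0', 1-count=3 -> q_odd (no change)
Final state: q_odd, total 1s = 3 (odd); the DFA requires an even count -> reject

0


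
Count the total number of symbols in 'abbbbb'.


String: 'abbbbb'
Counting characters:
  'a' appears 1 time(s)
  'b' appears 5 time(s)
Total length = 1 + 5 = 6

6


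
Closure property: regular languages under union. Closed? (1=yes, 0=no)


Regular languages are closed under:
- Union (DFA product construction)
- Intersection (DFA product construction)
- Complement (swap accept/reject states)
- Concatenation (NFA construction)
- Kleene star (NFA construction)
union is in this list
Therefore: closed

1


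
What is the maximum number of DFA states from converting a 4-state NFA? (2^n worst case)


NFA has 4 states
Subset construction: each DFA state = subset of NFA states
Maximum subsets = 2^4
2^4 = 16

16


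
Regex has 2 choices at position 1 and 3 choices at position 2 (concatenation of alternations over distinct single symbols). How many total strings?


First group: 2 alternatives
Second group: 3 alternatives
Concatenation: each choice from group 1 pairs with each from group 2
Total = 2 x 3 = 6

6


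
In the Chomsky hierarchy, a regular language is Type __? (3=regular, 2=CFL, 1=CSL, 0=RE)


Chomsky hierarchy levels:
  Type 3: Regular (DFA/NFA/regex)
  Type 2: Context-free (PDA)
  Type 1: Context-sensitive
  Type 0: Recursively enumerable (TM)
'regular' corresponds to Type 3

3


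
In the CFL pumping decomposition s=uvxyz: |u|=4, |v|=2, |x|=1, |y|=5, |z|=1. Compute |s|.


|s| = |u| + |v| + |x| + |y| + |z|
= 4 + 2 + 1 + 5 + 1
= 6 + 1 + 6
= 7 + 6
= 13

13


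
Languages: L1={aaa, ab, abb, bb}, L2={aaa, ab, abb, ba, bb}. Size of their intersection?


L1 = {aaa, ab, abb, bb}
L2 = {aaa, ab, abb, ba, bb}
Checking each string in L1 against L2:
  'aaa': in L2? Yes
  'ab': in L2? Yes
  'abb': in L2? Yes
  'bb': in L2? Yes
Intersection = {aaa, ab, abb, bb}
|L1 ∩ L2| = 4

4


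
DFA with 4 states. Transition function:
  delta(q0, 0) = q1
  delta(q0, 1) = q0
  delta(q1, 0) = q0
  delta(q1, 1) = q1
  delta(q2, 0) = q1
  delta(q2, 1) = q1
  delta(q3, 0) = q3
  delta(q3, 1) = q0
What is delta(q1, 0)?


Looking up transition function:
delta(q1, 0) in the table
Row: q1, Column: 0
Result: q0

q0


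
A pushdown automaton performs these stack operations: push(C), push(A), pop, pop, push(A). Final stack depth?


Tracing stack operations:
  push(C) -> stack = [C], depth=1
  push(A) -> stack = [C,A], depth=2
  pop -> removed A, stack = [C], depth=1
  pop -> removed C, stack = [], depth=0
  push(A) -> stack = [A], depth=1
Final depth = 1

1


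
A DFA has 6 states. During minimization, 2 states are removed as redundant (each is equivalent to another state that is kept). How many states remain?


Original DFA: 6 states
Redundant states removed: 2
Minimized states = original - removed
= 6 - 2
= 4

4


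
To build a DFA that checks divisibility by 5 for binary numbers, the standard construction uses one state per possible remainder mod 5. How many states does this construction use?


Divisibility by 5 is tracked via the remainder mod 5: 0, 1, ..., 4
The construction assigns one state to each remainder
Number of remainders = 5

5


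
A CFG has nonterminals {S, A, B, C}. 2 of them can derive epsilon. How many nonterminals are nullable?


Nonterminals: {S, A, B, C}
A nonterminal is nullable if it can derive epsilon
Counting nullable nonterminals: 2
Total nullable = 2

2


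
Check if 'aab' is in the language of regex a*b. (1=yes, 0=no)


Pattern: a*b
String: 'aab'
Pattern requires: zero or more 'a's followed by exactly one 'b'
Found 2 leading 'a's
Remaining: 'b'
Remaining is exactly 'b' -> match
Result: 1

1


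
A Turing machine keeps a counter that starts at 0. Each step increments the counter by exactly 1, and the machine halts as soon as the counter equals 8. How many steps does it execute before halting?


Counter starts at 0. Counting sequence:
  Step 1: counter = 1
  Step 2: counter = 2
  Step 3: counter = 3
  Step 4: counter = 4
  Step 5: counter = 5
  Step 6: counter = 6
  Step 7: counter = 7
  Step 8: counter = 8
Counter reached 8 -> halt
Total steps = 8

8


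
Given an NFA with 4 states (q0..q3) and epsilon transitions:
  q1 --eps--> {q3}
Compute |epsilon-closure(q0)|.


Starting from q0
Initialize closure = {q0}
q0 has no outgoing epsilon transitions -> nothing to add
Final closure: {q0}
Size = 1

1


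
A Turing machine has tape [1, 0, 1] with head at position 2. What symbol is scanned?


Tape: [1, 0, 1]
Positions: 0 1 2
Values:    1 0 1
Head at position 2
tape[2] = 1

1


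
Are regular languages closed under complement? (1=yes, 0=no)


Regular languages are closed under all standard operations:
- Union: Yes (product construction)
- Intersection: Yes (product construction)
- Complement: Yes (swap accept/reject)
- Concatenation: Yes (NFA construction)
Operation: complement -> Closed

1


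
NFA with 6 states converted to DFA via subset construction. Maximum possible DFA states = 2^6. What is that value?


NFA has 6 states
Subset construction: each DFA state = subset of NFA states
Maximum subsets = 2^6
2^6 = 64

64


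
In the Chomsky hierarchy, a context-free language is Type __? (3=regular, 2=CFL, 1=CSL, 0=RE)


Chomsky hierarchy levels:
  Type 3: Regular (DFA/NFA/regex)
  Type 2: Context-free (PDA)
  Type 1: Context-sensitive
  Type 0: Recursively enumerable (TM)
'context-free' corresponds to Type 2

2


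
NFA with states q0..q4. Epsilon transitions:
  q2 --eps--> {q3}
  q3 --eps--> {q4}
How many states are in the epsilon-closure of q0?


Starting from q0
Initialize closure = {q0}
q0 has no outgoing epsilon transitions -> nothing to add
Final closure: {q0}
Size = 1

1


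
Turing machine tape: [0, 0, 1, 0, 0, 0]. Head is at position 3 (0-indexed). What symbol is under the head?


Tape: [0, 0, 1, 0, 0, 0]
Positions: 0 1 2 3 4 5
Values:    0 0 1 0 0 0
Head at position 3
tape[3] = 0

0


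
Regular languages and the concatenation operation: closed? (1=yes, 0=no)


Regular languages are closed under all standard operations:
- Union: Yes (product construction)
- Intersection: Yes (product construction)
- Complement: Yes (swap accept/reject)
- Concatenation: Yes (NFA construction)
Operation: concatenation -> Closed

1


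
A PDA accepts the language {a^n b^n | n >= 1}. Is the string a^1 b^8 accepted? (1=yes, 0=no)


Language requires equal numbers of a's and b's
PDA pushes for each 'a', pops for each 'b'
Number of a's = 1
Number of b's = 8
1 != 8 -> Reject

0


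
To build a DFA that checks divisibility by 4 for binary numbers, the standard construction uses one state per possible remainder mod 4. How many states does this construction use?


Divisibility by 4 is tracked via the remainder mod 4: 0, 1, ..., 3
The construction assigns one state to each remainder
Number of remainders = 4

4


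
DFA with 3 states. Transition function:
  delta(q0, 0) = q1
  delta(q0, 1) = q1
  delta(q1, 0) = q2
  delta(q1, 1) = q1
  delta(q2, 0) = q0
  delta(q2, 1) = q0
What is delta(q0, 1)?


Looking up transition function:
delta(q0, 1) in the table
Row: q0, Column: 1
Result: q1

q1


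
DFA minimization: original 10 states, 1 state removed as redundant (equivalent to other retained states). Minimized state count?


Original DFA: 10 states
Redundant states removed: 1
Minimized states = original - removed
= 10 - 1
= 9

9


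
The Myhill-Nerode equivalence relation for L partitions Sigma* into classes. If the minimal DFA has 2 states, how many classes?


Myhill-Nerode theorem:
Number of equivalence classes = number of states in minimal DFA
Minimal DFA states = 2
Therefore equivalence classes = 2

2


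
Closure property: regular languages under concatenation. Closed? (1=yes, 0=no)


Regular languages are closed under:
- Union (DFA product construction)
- Intersection (DFA product construction)
- Complement (swap accept/reject states)
- Concatenation (NFA construction)
- Kleene star (NFA construction)
concatenation is in this list
Therefore: closed

1


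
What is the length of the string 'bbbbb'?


String: 'bbbbb'
Counting characters:
  'b' appears 5 time(s)
Total length = 0 + 5 = 5

5


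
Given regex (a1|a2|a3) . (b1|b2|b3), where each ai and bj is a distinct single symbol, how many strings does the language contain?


First group: 3 alternatives
Second group: 3 alternatives
Concatenation: each choice from group 1 pairs with each from group 2
Total = 3 x 3 = 9

9


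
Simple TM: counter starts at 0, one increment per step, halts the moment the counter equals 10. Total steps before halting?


Counter starts at 0. Counting sequence:
  Step 1: counter = 1
  Step 2: counter = 2
  Step 3: counter = 3
  Step 4: counter = 4
  Step 5: counter = 5
  Step 6: counter = 6
  ...
  Step 10: counter = 10
Counter reached 10 -> halt
Total steps = 10

10


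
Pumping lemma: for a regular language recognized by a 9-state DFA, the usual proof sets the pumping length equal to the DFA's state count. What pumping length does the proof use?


Pumping lemma for regular languages (standard proof):
Take p = |Q|, the number of DFA states.
Any string of length >= |Q| passes through |Q|+1 states while reading its first |Q| symbols,
so by pigeonhole some state repeats, giving the loop that can be pumped.
Here |Q| = 9
Therefore the proof uses p = 9

9


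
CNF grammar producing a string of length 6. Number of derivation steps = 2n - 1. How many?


Chomsky Normal Form derivation:
String length n = 6
Each step either:
  - Splits a nonterminal into two (n-1 such steps)
  - Converts a nonterminal to terminal (n such steps)
Total = (n-1) + n = 2n - 1
= 2(6) - 1
= 12 - 1
= 11

11


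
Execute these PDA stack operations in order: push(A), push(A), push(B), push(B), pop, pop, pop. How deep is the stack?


Tracing stack operations:
  push(A) -> stack = [A], depth=1
  push(A) -> stack = [A,A], depth=2
  push(B) -> stack = [A,A,B], depth=3
  push(B) -> stack = [A,A,B,B], depth=4
  pop -> removed B, stack = [A,A,B], depth=3
  pop -> removed B, stack = [A,A], depth=2
  pop -> removed A, stack = [A], depth=1
Final depth = 1

1


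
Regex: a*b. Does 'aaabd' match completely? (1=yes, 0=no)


Pattern: a*b
String: 'aaabd'
Pattern requires: zero or more 'a's followed by exactly one 'b'
Found 3 leading 'a's
Remaining: 'bd'
Remaining is not 'b' -> no match
Result: 0

0


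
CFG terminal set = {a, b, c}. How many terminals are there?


Terminal symbols: a, b, c
Counting each: a (#1), b (#2), c (#3)
Total = 3

3


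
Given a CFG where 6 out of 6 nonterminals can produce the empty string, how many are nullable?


Nonterminals: {S, A, B, C, D, E}
A nonterminal is nullable if it can derive epsilon
Counting nullable nonterminals: 6
Total nullable = 6

6


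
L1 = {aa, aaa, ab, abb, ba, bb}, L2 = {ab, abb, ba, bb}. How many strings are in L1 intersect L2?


L1 = {aa, aaa, ab, abb, ba, bb}
L2 = {ab, abb, ba, bb}
Checking each string in L1 against L2:
  'aa': in L2? No
  'aaa': in L2? No
  'ab': in L2? Yes
  'abb': in L2? Yes
  'ba': in L2? Yes
  'bb': in L2? Yes
Intersection = {ab, abb, ba, bb}
|L1 ∩ L2| = 4

4


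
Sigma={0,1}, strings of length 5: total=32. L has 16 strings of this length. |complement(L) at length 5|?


Alphabet: {0,1}
String length: 5
Total strings of length 5 = 2^5 = 32
Strings in L = 16
Complement = total - |L|
= 32 - 16
= 16

16


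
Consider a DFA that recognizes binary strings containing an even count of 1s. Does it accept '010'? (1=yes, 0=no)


DFA has 2 states: q_even (start, accept=yes) and q_odd
Processing string '010' character by character:
  Position 0: read '0', 1-count=0 -> q_even (no change)
  Position 1: read '1', 1-count=1 -> q_odd
  Position 2: read '0', 1-count=1 -> q_odd (no change)
Final state: q_odd, total 1s = 1 (odd); the DFA requires an even count -> reject

0


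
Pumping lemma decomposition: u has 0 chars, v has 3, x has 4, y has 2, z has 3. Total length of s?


|s| = |u| + |v| + |x| + |y| + |z|
= 0 + 3 + 4 + 2 + 3
= 3 + 4 + 5
= 7 + 5
= 12

12


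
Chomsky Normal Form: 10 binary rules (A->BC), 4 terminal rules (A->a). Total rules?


CNF allows two rule forms:
  A -> BC (binary): 10 rules
  A -> a (terminal): 4 rules
Total = 10 + 4 = 14

14


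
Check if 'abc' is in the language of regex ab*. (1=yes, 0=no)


Pattern: ab*
String: 'abc'
Pattern requires: exactly one 'a' followed by zero or more 'b's
First char is 'a' -> OK
Rest 'bc': all b's? No
Result: 0

0


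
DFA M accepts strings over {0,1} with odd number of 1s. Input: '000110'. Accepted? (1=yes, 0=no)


DFA has 2 states: q_even (start, accept=no) and q_odd
Processing string '000110' character by character:
  Position 0: read '0', 1-count=0 -> q_even (no change)
  Position 1: read '0', 1-count=0 -> q_even (no change)
  Position 2: read '0', 1-count=0 -> q_even (no change)
  Position 3: read '1', 1-count=1 -> q_odd
  Position 4: read '1', 1-count=2 -> q_even
  Position 5: read '0', 1-count=2 -> q_even (no change)
Final state: q_even, total 1s = 2 (even); the DFA requires an odd count -> reject

0


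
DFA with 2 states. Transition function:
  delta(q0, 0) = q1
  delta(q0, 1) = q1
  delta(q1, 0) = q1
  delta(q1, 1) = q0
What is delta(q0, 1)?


Looking up transition function:
delta(q0, 1) in the table
Row: q0, Column: 1
Result: q1

q1


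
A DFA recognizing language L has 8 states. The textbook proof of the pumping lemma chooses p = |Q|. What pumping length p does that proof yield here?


Pumping lemma for regular languages (standard proof):
Take p = |Q|, the number of DFA states.
Any string of length >= |Q| passes through |Q|+1 states while reading its first |Q| symbols,
so by pigeonhole some state repeats, giving the loop that can be pumped.
Here |Q| = 8
Therefore the proof uses p = 8

8


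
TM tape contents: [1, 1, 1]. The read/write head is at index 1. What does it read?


Tape: [1, 1, 1]
Positions: 0 1 2
Values:    1 1 1
Head at position 1
tape[1] = 1

1


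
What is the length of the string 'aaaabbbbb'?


String: 'aaaabbbbb'
Counting characters:
  'a' appears 4 time(s)
  'b' appears 5 time(s)
Total length = 4 + 5 = 9

9


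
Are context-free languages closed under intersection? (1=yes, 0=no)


CFL closure properties:
  Closed under: union, concatenation, Kleene star
  NOT closed under: intersection, complement
Operation 'intersection' is in not-closed list -> No (not closed)

0


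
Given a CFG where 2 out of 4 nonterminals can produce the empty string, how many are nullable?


Nonterminals: {S, A, B, C}
A nonterminal is nullable if it can derive epsilon
Counting nullable nonterminals: 2
Total nullable = 2

2


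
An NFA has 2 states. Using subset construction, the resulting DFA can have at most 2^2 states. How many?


NFA has 2 states
Subset construction: each DFA state = subset of NFA states
Maximum subsets = 2^2
2^2 = 4

4


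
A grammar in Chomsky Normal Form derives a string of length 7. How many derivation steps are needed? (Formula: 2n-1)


Chomsky Normal Form derivation:
String length n = 7
Each step either:
  - Splits a nonterminal into two (n-1 such steps)
  - Converts a nonterminal to terminal (n such steps)
Total = (n-1) + n = 2n - 1
= 2(7) - 1
= 14 - 1
= 13

13


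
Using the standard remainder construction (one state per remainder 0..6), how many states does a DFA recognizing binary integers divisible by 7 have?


Divisibility by 7 is tracked via the remainder mod 7: 0, 1, ..., 6
The construction assigns one state to each remainder
Number of remainders = 7

7


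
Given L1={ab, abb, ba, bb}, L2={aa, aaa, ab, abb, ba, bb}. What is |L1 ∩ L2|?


L1 = {ab, abb, ba, bb}
L2 = {aa, aaa, ab, abb, ba, bb}
Checking each string in L1 against L2:
  'ab': in L2? Yes
  'abb': in L2? Yes
  'ba': in L2? Yes
  'bb': in L2? Yes
Intersection = {ab, abb, ba, bb}
|L1 ∩ L2| = 4

4


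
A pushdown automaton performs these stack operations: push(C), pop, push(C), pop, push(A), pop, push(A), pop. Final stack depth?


Tracing stack operations:
  push(C) -> stack = [C], depth=1
  pop -> removed C, stack = [], depth=0
  push(C) -> stack = [C], depth=1
  pop -> removed C, stack = [], depth=0
  push(A) -> stack = [A], depth=1
  pop -> removed A, stack = [], depth=0
  push(A) -> stack = [A], depth=1
  pop -> removed A, stack = [], depth=0
Final depth = 0

0


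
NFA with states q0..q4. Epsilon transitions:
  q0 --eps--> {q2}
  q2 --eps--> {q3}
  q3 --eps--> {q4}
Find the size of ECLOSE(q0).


Starting from q0
Initialize closure = {q0}
Follow epsilon from q0 -> add q2
Follow epsilon from q2 -> add q3
Follow epsilon from q3 -> add q4
Final closure: {q0, q2, q3, q4}
Size = 4

4


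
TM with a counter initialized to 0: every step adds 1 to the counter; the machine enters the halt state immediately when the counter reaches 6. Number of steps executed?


Counter starts at 0. Counting sequence:
  Step 1: counter = 1
  Step 2: counter = 2
  Step 3: counter = 3
  Step 4: counter = 4
  Step 5: counter = 5
  Step 6: counter = 6
Counter reached 6 -> halt
Total steps = 6

6


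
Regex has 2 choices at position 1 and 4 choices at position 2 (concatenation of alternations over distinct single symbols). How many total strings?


First group: 2 alternatives
Second group: 4 alternatives
Concatenation: each choice from group 1 pairs with each from group 2
Total = 2 x 4 = 8

8


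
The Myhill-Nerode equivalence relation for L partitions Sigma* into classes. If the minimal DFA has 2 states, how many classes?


Myhill-Nerode theorem:
Number of equivalence classes = number of states in minimal DFA
Minimal DFA states = 2
Therefore equivalence classes = 2

2


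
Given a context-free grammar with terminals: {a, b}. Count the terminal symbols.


Terminal symbols: a, b
Counting each: a (#1), b (#2)
Total = 2

2


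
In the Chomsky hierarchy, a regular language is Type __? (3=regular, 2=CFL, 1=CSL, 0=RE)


Chomsky hierarchy levels:
  Type 3: Regular (DFA/NFA/regex)
  Type 2: Context-free (PDA)
  Type 1: Context-sensitive
  Type 0: Recursively enumerable (TM)
'regular' corresponds to Type 3

3


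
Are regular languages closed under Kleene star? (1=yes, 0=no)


Regular languages are closed under:
- Union (DFA product construction)
- Intersection (DFA product construction)
- Complement (swap accept/reject states)
- Concatenation (NFA construction)
- Kleene star (NFA construction)
Kleene star is in this list
Therefore: closed

1


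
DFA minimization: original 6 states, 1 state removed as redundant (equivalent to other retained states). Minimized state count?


Original DFA: 6 states
Redundant states removed: 1
Minimized states = original - removed
= 6 - 1
= 5

5


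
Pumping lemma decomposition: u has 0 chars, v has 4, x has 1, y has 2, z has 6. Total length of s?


|s| = |u| + |v| + |x| + |y| + |z|
= 0 + 4 + 1 + 2 + 6
= 4 + 1 + 8
= 5 + 8
= 13

13


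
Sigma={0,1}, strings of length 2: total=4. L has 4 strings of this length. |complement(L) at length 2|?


Alphabet: {0,1}
String length: 2
Total strings of length 2 = 2^2 = 4
Strings in L = 4
Complement = total - |L|
= 4 - 4
= 0

0


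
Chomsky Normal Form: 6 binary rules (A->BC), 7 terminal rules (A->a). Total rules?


CNF allows two rule forms:
  A -> BC (binary): 6 rules
  A -> a (terminal): 7 rules
Total = 6 + 7 = 13

13


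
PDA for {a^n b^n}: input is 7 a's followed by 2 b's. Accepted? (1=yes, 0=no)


Language requires equal numbers of a's and b's
PDA pushes for each 'a', pops for each 'b'
Number of a's = 7
Number of b's = 2
7 != 2 -> Reject

0


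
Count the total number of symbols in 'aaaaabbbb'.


String: 'aaaaabbbb'
Counting characters:
  'a' appears 5 time(s)
  'b' appears 4 time(s)
Total length = 5 + 4 = 9

9


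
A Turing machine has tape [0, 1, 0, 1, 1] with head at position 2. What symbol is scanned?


Tape: [0, 1, 0, 1, 1]
Positions: 0 1 2 3 4
Values:    0 1 0 1 1
Head at position 2
tape[2] = 0

0


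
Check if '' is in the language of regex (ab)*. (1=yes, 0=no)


Pattern: (ab)*
String: ''
Pattern requires: zero or more repetitions of 'ab'
Pairs: []
All pairs are 'ab'? Yes
Result: 1

1


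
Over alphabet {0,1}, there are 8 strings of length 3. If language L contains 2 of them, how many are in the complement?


Alphabet: {0,1}
String length: 3
Total strings of length 3 = 2^3 = 8
Strings in L = 2
Complement = total - |L|
= 8 - 2
= 6

6


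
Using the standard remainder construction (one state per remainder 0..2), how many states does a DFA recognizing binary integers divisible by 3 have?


Divisibility by 3 is tracked via the remainder mod 3: 0, 1, ..., 2
The construction assigns one state to each remainder
Number of remainders = 3

3


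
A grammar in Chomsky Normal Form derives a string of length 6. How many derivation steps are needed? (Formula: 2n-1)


Chomsky Normal Form derivation:
String length n = 6
Each step either:
  - Splits a nonterminal into two (n-1 such steps)
  - Converts a nonterminal to terminal (n such steps)
Total = (n-1) + n = 2n - 1
= 2(6) - 1
= 12 - 1
= 11

11


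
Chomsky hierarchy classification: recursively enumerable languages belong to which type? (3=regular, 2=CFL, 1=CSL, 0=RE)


Chomsky hierarchy levels:
  Type 3: Regular (DFA/NFA/regex)
  Type 2: Context-free (PDA)
  Type 1: Context-sensitive
  Type 0: Recursively enumerable (TM)
'recursively enumerable' corresponds to Type 0

0


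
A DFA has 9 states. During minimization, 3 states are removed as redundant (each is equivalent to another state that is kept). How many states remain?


Original DFA: 9 states
Redundant states removed: 3
Minimized states = original - removed
= 9 - 3
= 6

6


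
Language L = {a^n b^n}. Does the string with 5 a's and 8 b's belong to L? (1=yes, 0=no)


Language requires equal numbers of a's and b's
PDA pushes for each 'a', pops for each 'b'
Number of a's = 5
Number of b's = 8
5 != 8 -> Reject

0


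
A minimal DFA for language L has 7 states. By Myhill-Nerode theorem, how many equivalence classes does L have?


Myhill-Nerode theorem:
Number of equivalence classes = number of states in minimal DFA
Minimal DFA states = 7
Therefore equivalence classes = 7

7


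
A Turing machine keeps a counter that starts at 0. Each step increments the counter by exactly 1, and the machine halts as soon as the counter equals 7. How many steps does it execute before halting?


Counter starts at 0. Counting sequence:
  Step 1: counter = 1
  Step 2: counter = 2
  Step 3: counter = 3
  Step 4: counter = 4
  Step 5: counter = 5
  Step 6: counter = 6
  Step 7: counter = 7
Counter reached 7 -> halt
Total steps = 7

7


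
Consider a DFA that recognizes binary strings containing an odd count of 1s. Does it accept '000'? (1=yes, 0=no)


DFA has 2 states: q_even (start, accept=no) and q_odd
Processing string '000' character by character:
  Position 0: read '0', 1-count=0 -> q_even (no change)
  Position 1: read '0', 1-count=0 -> q_even (no change)
  Position 2: read '0', 1-count=0 -> q_even (no change)
Final state: q_even, total 1s = 0 (even); the DFA requires an odd count -> reject

0


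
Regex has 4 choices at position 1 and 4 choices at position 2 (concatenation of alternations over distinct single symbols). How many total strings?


First group: 4 alternatives
Second group: 4 alternatives
Concatenation: each choice from group 1 pairs with each from group 2
Total = 4 x 4 = 16

16


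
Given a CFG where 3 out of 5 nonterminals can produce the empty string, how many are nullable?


Nonterminals: {S, A, B, C, D}
A nonterminal is nullable if it can derive epsilon
Counting nullable nonterminals: 3
Total nullable = 3

3


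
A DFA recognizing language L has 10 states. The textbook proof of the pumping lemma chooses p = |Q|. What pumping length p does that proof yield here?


Pumping lemma for regular languages (standard proof):
Take p = |Q|, the number of DFA states.
Any string of length >= |Q| passes through |Q|+1 states while reading its first |Q| symbols,
so by pigeonhole some state repeats, giving the loop that can be pumped.
Here |Q| = 10
Therefore the proof uses p = 10

10


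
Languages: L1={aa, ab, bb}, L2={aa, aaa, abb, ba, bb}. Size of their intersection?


L1 = {aa, ab, bb}
L2 = {aa, aaa, abb, ba, bb}
Checking each string in L1 against L2:
  'aa': in L2? Yes
  'ab': in L2? No
  'bb': in L2? Yes
Intersection = {aa, bb}
|L1 ∩ L2| = 2

2


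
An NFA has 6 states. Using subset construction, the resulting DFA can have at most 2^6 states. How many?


NFA has 6 states
Subset construction: each DFA state = subset of NFA states
Maximum subsets = 2^6
2^6 = 64

64


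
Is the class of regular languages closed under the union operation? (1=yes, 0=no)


Regular languages are closed under:
- Union (DFA product construction)
- Intersection (DFA product construction)
- Complement (swap accept/reject states)
- Concatenation (NFA construction)
- Kleene star (NFA construction)
union is in this list
Therefore: closed

1
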